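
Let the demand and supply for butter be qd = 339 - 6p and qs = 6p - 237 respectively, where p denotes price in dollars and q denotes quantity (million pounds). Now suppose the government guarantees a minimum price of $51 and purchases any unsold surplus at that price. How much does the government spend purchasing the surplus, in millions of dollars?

Setting quantity demanded equal to quantity supplied, 339 - 6p = 6p - 237, gives p* = 48 and q* = 51.
The floor of 51 is above the equilibrium price 48, so it binds.
At p = 51: qd = 339 - 6·51 = 33 and qs = 6·51 - 237 = 69.
Surplus = qs - qd = 36.
Government expenditure = surplus × support price = 36 × 51 = 1836.

1836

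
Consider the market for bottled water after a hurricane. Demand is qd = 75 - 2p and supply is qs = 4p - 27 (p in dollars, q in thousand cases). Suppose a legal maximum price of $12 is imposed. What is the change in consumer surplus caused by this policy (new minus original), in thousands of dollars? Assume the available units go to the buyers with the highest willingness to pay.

Without the control the market clears where 75 - 2p = 4p - 27, i.e. p* = 17 and q* = 41.
Because the ceiling (12) lies below the market-clearing price, it is binding.
At p = 12: qd = 75 - 2·12 = 51 and qs = 4·12 - 27 = 21.
Consumer surplus without the control is ½ · (37.5 - 17) · 41 = 420.25.
With the ceiling, 21 units are sold at 12 (assume they go to the highest-value buyers). The demand price at q = 21 is 27, so CS = ½ · [(37.5 - 12) + (27 - 12)] · 21 = 425.25.
Change in consumer surplus = 425.25 - 420.25 = 5.

5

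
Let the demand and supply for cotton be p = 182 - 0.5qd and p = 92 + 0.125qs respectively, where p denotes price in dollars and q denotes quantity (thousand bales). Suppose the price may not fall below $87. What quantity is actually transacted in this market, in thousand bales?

Rearranging demand gives qd = 364 - 2p; rearranging supply gives qs = 8p - 736. In a free market, 364 - 2p = 8p - 736 gives the equilibrium p* = 110, q* = 144.
Since 87 is below p* = 110, the floor does not bind and the free-market outcome prevails.

144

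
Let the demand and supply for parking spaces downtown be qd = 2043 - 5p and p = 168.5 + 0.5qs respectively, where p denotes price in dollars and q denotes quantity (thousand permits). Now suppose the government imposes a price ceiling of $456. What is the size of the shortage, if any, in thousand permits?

0

Rearranging supply gives qs = 2p - 337. Without the control the market clears where 2043 - 5p = 2p - 337, i.e. p* = 340 and q* = 343.
Since 456 is above p* = 340, the ceiling does not bind and the free-market outcome prevails.
Since the control does not bind, there is no shortage.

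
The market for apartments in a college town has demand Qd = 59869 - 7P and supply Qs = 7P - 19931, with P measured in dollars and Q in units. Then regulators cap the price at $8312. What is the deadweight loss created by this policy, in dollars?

In a free market, 59869 - 7P = 7P - 19931 gives the equilibrium P* = 5700, Q* = 19969.
The ceiling of 8312 is above the equilibrium price 5700, so it is not binding; the market clears at P* = 5700, Q* = 19969.
Since the control does not bind, no trades are prevented and deadweight loss is zero.

0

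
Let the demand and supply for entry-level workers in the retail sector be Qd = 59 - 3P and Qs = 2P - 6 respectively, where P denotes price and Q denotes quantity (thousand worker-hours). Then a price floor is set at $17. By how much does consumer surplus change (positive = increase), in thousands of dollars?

-56

Setting quantity demanded equal to quantity supplied, 59 - 3P = 2P - 6, gives P* = 13 and Q* = 20.
The floor of 17 is above the equilibrium price 13, so it binds.
At P = 17: Qd = 59 - 3·17 = 8 and Qs = 2·17 - 6 = 28.
Consumer surplus without the control is ½ · (59/3 - 13) · 20 = 200/3.
With the floor, consumers buy 8 units at 17, so CS = ½ · (59/3 - 17) · 8 = 32/3.
Change in consumer surplus = 32/3 - 200/3 = -56.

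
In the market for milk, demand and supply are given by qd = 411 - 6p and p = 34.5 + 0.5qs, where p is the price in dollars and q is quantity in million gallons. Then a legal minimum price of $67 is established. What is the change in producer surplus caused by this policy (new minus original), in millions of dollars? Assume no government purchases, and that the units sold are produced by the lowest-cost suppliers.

Rearranging supply gives qs = 2p - 69. Without the control the market clears where 411 - 6p = 2p - 69, i.e. p* = 60 and q* = 51.
The floor of 67 is above the equilibrium price 60, so it binds.
At p = 67: qd = 411 - 6·67 = 9 and qs = 2·67 - 69 = 65.
Producer surplus without the control is ½ · (60 - 34.5) · 51 = 650.25.
With the floor, 9 units are sold at 67. The supply price at q = 9 is 39, so PS = ½ · [(67 - 34.5) + (67 - 39)] · 9 = 272.25.
Change in producer surplus = 272.25 - 650.25 = -378.

-378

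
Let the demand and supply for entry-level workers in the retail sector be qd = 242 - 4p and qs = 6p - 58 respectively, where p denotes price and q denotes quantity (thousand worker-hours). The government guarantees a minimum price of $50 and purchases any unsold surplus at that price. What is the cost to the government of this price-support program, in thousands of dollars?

Setting quantity demanded equal to quantity supplied, 242 - 4p = 6p - 58, gives p* = 30 and q* = 122.
The floor of 50 is above the equilibrium price 30, so it binds.
At p = 50: qd = 242 - 4·50 = 42 and qs = 6·50 - 58 = 242.
Surplus = qs - qd = 200.
Government expenditure = surplus × support price = 200 × 50 = 10000.

10000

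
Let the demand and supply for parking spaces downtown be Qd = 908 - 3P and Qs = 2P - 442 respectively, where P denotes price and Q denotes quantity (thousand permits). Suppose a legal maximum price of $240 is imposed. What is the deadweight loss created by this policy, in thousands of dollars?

In a free market, 908 - 3P = 2P - 442 gives the equilibrium P* = 270, Q* = 98.
Because the ceiling (240) lies below the market-clearing price, it is binding.
At P = 240: Qd = 908 - 3·240 = 188 and Qs = 2·240 - 442 = 38.
Quantity traded falls to 38. At Q = 38 the demand price is (908 - 38)/3 = 290 and the supply price is (442 + 38)/2 = 240.
Deadweight loss = ½ · (290 - 240) · (98 - 38) = ½ · 50 · 60 = 1500.

1500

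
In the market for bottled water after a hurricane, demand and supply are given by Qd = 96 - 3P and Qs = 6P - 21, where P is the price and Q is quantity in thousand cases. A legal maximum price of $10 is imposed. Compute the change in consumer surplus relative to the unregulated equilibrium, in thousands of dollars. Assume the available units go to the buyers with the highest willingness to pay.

63

Without the control the market clears where 96 - 3P = 6P - 21, i.e. P* = 13 and Q* = 57.
Since 10 < 13, the ceiling is binding.
At P = 10: Qd = 96 - 3·10 = 66 and Qs = 6·10 - 21 = 39.
Consumer surplus without the control is ½ · (32 - 13) · 57 = 541.5.
With the ceiling, 39 units are sold at 10 (assume they go to the highest-value buyers). The demand price at Q = 39 is 19, so CS = ½ · [(32 - 10) + (19 - 10)] · 39 = 604.5.
Change in consumer surplus = 604.5 - 541.5 = 63.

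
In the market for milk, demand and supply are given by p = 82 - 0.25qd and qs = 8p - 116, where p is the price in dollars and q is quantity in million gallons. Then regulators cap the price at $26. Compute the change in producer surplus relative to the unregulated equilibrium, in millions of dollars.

Rearranging demand gives qd = 328 - 4p. Equilibrium: 328 - 4p = 8p - 116, so 444 = 12p and p* = 37, q* = 180.
Because the ceiling (26) lies below the market-clearing price, it is binding.
At p = 26: qd = 328 - 4·26 = 224 and qs = 8·26 - 116 = 92.
Producer surplus without the control is ½ · (37 - 14.5) · 180 = 2025.
With the ceiling, producers sell 92 units at 26, so PS = ½ · (26 - 14.5) · 92 = 529.
Change in producer surplus = 529 - 2025 = -1496.

-1496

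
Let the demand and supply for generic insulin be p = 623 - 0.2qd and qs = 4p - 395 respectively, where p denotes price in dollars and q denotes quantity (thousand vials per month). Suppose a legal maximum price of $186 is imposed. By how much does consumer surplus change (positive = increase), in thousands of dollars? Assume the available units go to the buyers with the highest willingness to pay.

Rearranging demand gives qd = 3115 - 5p. Setting quantity demanded equal to quantity supplied, 3115 - 5p = 4p - 395, gives p* = 390 and q* = 1165.
Since 186 < 390, the ceiling is binding.
At p = 186: qd = 3115 - 5·186 = 2185 and qs = 4·186 - 395 = 349.
Consumer surplus without the control is ½ · (623 - 390) · 1165 = 135722.5.
With the ceiling, 349 units are sold at 186 (assume they go to the highest-value buyers). The demand price at q = 349 is 553.2, so CS = ½ · [(623 - 186) + (553.2 - 186)] · 349 = 140332.9.
Change in consumer surplus = 140332.9 - 135722.5 = 4610.4.

4610.4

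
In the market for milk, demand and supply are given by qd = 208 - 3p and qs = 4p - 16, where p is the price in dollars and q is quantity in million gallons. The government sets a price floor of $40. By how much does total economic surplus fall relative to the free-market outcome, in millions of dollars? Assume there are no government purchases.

168

Setting quantity demanded equal to quantity supplied, 208 - 3p = 4p - 16, gives p* = 32 and q* = 112.
The floor of 40 is above the equilibrium price 32, so it binds.
At p = 40: qd = 208 - 3·40 = 88 and qs = 4·40 - 16 = 144.
Quantity traded falls to 88. At q = 88 the demand price is (208 - 88)/3 = 40 and the supply price is (16 + 88)/4 = 26.
Deadweight loss = ½ · (40 - 26) · (112 - 88) = ½ · 14 · 24 = 168.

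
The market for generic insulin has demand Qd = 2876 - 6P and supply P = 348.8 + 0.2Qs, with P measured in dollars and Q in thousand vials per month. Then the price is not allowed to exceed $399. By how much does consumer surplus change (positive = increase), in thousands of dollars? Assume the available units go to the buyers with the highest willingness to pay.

Rearranging supply gives Qs = 5P - 1744. In a free market, 2876 - 6P = 5P - 1744 gives the equilibrium P* = 420, Q* = 356.
The ceiling of 399 is below the equilibrium price 420, so it binds.
At P = 399: Qd = 2876 - 6·399 = 482 and Qs = 5·399 - 1744 = 251.
Consumer surplus without the control is ½ · (1438/3 - 420) · 356 = 31684/3.
With the ceiling, 251 units are sold at 399 (assume they go to the highest-value buyers). The demand price at Q = 251 is 437.5, so CS = ½ · [(1438/3 - 399) + (437.5 - 399)] · 251 = 178963/12.
Change in consumer surplus = 178963/12 - 31684/3 = 4352.25.

4352.25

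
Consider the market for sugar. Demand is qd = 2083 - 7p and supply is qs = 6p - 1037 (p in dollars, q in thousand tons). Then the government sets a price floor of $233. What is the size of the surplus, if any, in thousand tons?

0

Without the control the market clears where 2083 - 7p = 6p - 1037, i.e. p* = 240 and q* = 403.
The floor of 233 is below the equilibrium price 240, so it is not binding; the market clears at p* = 240, q* = 403.
Since the control does not bind, there is no surplus.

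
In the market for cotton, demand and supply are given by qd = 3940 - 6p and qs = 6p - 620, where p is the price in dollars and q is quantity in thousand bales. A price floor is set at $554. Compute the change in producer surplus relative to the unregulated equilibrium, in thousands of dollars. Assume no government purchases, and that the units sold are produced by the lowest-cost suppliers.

16356

Setting quantity demanded equal to quantity supplied, 3940 - 6p = 6p - 620, gives p* = 380 and q* = 1660.
Since 554 > 380, the floor is binding.
At p = 554: qd = 3940 - 6·554 = 616 and qs = 6·554 - 620 = 2704.
Producer surplus without the control is ½ · (380 - 310/3) · 1660 = 688900/3.
With the floor, 616 units are sold at 554. The supply price at q = 616 is 206, so PS = ½ · [(554 - 310/3) + (554 - 206)] · 616 = 737968/3.
Change in producer surplus = 737968/3 - 688900/3 = 16356.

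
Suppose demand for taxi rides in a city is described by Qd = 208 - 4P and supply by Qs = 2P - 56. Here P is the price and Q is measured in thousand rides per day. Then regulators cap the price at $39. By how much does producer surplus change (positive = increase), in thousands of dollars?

-135

Setting quantity demanded equal to quantity supplied, 208 - 4P = 2P - 56, gives P* = 44 and Q* = 32.
The ceiling of 39 is below the equilibrium price 44, so it binds.
At P = 39: Qd = 208 - 4·39 = 52 and Qs = 2·39 - 56 = 22.
Producer surplus without the control is ½ · (44 - 28) · 32 = 256.
With the ceiling, producers sell 22 units at 39, so PS = ½ · (39 - 28) · 22 = 121.
Change in producer surplus = 121 - 256 = -135.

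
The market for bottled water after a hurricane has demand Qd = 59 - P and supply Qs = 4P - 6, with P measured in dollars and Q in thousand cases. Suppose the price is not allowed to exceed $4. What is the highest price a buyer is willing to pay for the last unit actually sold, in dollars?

Setting quantity demanded equal to quantity supplied, 59 - P = 4P - 6, gives P* = 13 and Q* = 46.
Because the ceiling (4) lies below the market-clearing price, it is binding.
At P = 4: Qd = 59 - 4 = 55 and Qs = 4·4 - 6 = 10.
Only 10 units reach the market. On the demand curve, the marginal buyer's willingness to pay at Q = 10 is (59 - 10) = 49.

49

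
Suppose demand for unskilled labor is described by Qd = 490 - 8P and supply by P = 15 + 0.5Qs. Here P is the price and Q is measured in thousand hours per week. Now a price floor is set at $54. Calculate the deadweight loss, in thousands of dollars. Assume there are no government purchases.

Rearranging supply gives Qs = 2P - 30. Without the control the market clears where 490 - 8P = 2P - 30, i.e. P* = 52 and Q* = 74.
Because the floor (54) lies above the market-clearing price, it is binding.
At P = 54: Qd = 490 - 8·54 = 58 and Qs = 2·54 - 30 = 78.
Quantity traded falls to 58. At Q = 58 the demand price is (490 - 58)/8 = 54 and the supply price is (30 + 58)/2 = 44.
Deadweight loss = ½ · (54 - 44) · (74 - 58) = ½ · 10 · 16 = 80.

80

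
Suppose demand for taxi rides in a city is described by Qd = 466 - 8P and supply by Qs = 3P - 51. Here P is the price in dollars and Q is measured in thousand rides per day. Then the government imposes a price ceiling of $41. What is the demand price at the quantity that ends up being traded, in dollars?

Setting quantity demanded equal to quantity supplied, 466 - 8P = 3P - 51, gives P* = 47 and Q* = 90.
The ceiling of 41 is below the equilibrium price 47, so it binds.
At P = 41: Qd = 466 - 8·41 = 138 and Qs = 3·41 - 51 = 72.
Only 72 units reach the market. On the demand curve, the marginal buyer's willingness to pay at Q = 72 is (466 - 72)/8 = 49.25.

49.25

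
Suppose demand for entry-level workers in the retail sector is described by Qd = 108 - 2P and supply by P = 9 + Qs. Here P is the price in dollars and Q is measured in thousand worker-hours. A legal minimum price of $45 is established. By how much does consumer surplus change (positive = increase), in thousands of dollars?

Rearranging supply gives Qs = P - 9. Equilibrium: 108 - 2P = P - 9, so 117 = 3P and P* = 39, Q* = 30.
Because the floor (45) lies above the market-clearing price, it is binding.
At P = 45: Qd = 108 - 2·45 = 18 and Qs = 45 - 9 = 36.
Consumer surplus without the control is ½ · (54 - 39) · 30 = 225.
With the floor, consumers buy 18 units at 45, so CS = ½ · (54 - 45) · 18 = 81.
Change in consumer surplus = 81 - 225 = -144.

-144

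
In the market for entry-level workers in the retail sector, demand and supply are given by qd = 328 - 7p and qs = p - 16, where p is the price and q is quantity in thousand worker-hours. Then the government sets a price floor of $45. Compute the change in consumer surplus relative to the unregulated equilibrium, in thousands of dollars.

-40

Setting quantity demanded equal to quantity supplied, 328 - 7p = p - 16, gives p* = 43 and q* = 27.
Since 45 > 43, the floor is binding.
At p = 45: qd = 328 - 7·45 = 13 and qs = 45 - 16 = 29.
Consumer surplus without the control is ½ · (328/7 - 43) · 27 = 729/14.
With the floor, consumers buy 13 units at 45, so CS = ½ · (328/7 - 45) · 13 = 169/14.
Change in consumer surplus = 169/14 - 729/14 = -40.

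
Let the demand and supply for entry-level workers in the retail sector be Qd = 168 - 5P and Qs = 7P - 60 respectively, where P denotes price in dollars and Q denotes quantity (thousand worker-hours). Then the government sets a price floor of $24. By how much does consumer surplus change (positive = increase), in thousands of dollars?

-302.5

Equilibrium: 168 - 5P = 7P - 60, so 228 = 12P and P* = 19, Q* = 73.
Because the floor (24) lies above the market-clearing price, it is binding.
At P = 24: Qd = 168 - 5·24 = 48 and Qs = 7·24 - 60 = 108.
Consumer surplus without the control is ½ · (33.6 - 19) · 73 = 532.9.
With the floor, consumers buy 48 units at 24, so CS = ½ · (33.6 - 24) · 48 = 230.4.
Change in consumer surplus = 230.4 - 532.9 = -302.5.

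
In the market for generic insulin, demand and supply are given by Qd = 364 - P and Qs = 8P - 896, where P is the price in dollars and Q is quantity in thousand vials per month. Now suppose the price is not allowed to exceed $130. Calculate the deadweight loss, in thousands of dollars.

3600

In a free market, 364 - P = 8P - 896 gives the equilibrium P* = 140, Q* = 224.
The ceiling of 130 is below the equilibrium price 140, so it binds.
At P = 130: Qd = 364 - 130 = 234 and Qs = 8·130 - 896 = 144.
Quantity traded falls to 144. At Q = 144 the demand price is 364 - 144 = 220 and the supply price is (896 + 144)/8 = 130.
Deadweight loss = ½ · (220 - 130) · (224 - 144) = ½ · 90 · 80 = 3600.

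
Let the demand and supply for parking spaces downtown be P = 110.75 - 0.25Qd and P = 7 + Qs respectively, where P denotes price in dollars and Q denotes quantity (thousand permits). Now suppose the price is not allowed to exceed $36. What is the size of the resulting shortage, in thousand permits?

270

Rearranging demand gives Qd = 443 - 4P; rearranging supply gives Qs = P - 7. In a free market, 443 - 4P = P - 7 gives the equilibrium P* = 90, Q* = 83.
Since 36 < 90, the ceiling is binding.
At P = 36: Qd = 443 - 4·36 = 299 and Qs = 36 - 7 = 29.
Shortage = Qd - Qs = 299 - 29 = 270.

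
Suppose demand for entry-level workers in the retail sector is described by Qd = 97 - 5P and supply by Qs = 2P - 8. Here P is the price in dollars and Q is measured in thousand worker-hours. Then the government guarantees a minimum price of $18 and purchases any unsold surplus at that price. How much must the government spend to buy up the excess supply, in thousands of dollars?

Without the control the market clears where 97 - 5P = 2P - 8, i.e. P* = 15 and Q* = 22.
The floor of 18 is above the equilibrium price 15, so it binds.
At P = 18: Qd = 97 - 5·18 = 7 and Qs = 2·18 - 8 = 28.
Surplus = Qs - Qd = 21.
Government expenditure = surplus × support price = 21 × 18 = 378.

378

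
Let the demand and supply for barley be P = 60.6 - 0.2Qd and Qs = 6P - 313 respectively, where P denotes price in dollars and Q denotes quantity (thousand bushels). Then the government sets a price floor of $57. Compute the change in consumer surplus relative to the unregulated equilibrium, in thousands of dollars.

-20.5

Rearranging demand gives Qd = 303 - 5P. Setting quantity demanded equal to quantity supplied, 303 - 5P = 6P - 313, gives P* = 56 and Q* = 23.
The floor of 57 is above the equilibrium price 56, so it binds.
At P = 57: Qd = 303 - 5·57 = 18 and Qs = 6·57 - 313 = 29.
Consumer surplus without the control is ½ · (60.6 - 56) · 23 = 52.9.
With the floor, consumers buy 18 units at 57, so CS = ½ · (60.6 - 57) · 18 = 32.4.
Change in consumer surplus = 32.4 - 52.9 = -20.5.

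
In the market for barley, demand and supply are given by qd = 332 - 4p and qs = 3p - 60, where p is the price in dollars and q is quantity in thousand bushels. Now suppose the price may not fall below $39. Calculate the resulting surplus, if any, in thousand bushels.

0

Without the control the market clears where 332 - 4p = 3p - 60, i.e. p* = 56 and q* = 108.
The floor of 39 is below the equilibrium price 56, so it is not binding; the market clears at p* = 56, q* = 108.
Since the control does not bind, there is no surplus.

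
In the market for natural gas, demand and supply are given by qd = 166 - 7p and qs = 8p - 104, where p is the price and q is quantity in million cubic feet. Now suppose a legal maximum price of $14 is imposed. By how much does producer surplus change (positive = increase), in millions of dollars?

Without the control the market clears where 166 - 7p = 8p - 104, i.e. p* = 18 and q* = 40.
The ceiling of 14 is below the equilibrium price 18, so it binds.
At p = 14: qd = 166 - 7·14 = 68 and qs = 8·14 - 104 = 8.
Producer surplus without the control is ½ · (18 - 13) · 40 = 100.
With the ceiling, producers sell 8 units at 14, so PS = ½ · (14 - 13) · 8 = 4.
Change in producer surplus = 4 - 100 = -96.

-96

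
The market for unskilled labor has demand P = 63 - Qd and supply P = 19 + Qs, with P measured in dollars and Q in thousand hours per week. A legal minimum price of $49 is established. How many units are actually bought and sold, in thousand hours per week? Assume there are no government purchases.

Rearranging demand gives Qd = 63 - P; rearranging supply gives Qs = P - 19. Equilibrium: 63 - P = P - 19, so 82 = 2P and P* = 41, Q* = 22.
Since 49 > 41, the floor is binding.
At P = 49: Qd = 63 - 49 = 14 and Qs = 49 - 19 = 30.
The quantity actually transacted is the short side, demand: 14.

14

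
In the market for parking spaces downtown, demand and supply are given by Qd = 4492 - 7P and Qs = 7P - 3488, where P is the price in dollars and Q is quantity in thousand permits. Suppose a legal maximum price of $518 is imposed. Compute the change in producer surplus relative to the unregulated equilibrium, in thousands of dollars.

-16640

Setting quantity demanded equal to quantity supplied, 4492 - 7P = 7P - 3488, gives P* = 570 and Q* = 502.
Since 518 < 570, the ceiling is binding.
At P = 518: Qd = 4492 - 7·518 = 866 and Qs = 7·518 - 3488 = 138.
Producer surplus without the control is ½ · (570 - 3488/7) · 502 = 126002/7.
With the ceiling, producers sell 138 units at 518, so PS = ½ · (518 - 3488/7) · 138 = 9522/7.
Change in producer surplus = 9522/7 - 126002/7 = -16640.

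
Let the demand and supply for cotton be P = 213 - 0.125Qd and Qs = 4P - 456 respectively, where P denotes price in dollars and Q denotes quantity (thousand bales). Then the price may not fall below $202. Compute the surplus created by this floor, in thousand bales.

Rearranging demand gives Qd = 1704 - 8P. Without the control the market clears where 1704 - 8P = 4P - 456, i.e. P* = 180 and Q* = 264.
The floor of 202 is above the equilibrium price 180, so it binds.
At P = 202: Qd = 1704 - 8·202 = 88 and Qs = 4·202 - 456 = 352.
Surplus = Qs - Qd = 352 - 88 = 264.

264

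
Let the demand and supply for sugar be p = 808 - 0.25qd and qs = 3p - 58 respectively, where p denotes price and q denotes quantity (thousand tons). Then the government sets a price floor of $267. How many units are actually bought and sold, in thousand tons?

1352

Rearranging demand gives qd = 3232 - 4p. Equilibrium: 3232 - 4p = 3p - 58, so 3290 = 7p and p* = 470, q* = 1352.
Since 267 is below p* = 470, the floor does not bind and the free-market outcome prevails.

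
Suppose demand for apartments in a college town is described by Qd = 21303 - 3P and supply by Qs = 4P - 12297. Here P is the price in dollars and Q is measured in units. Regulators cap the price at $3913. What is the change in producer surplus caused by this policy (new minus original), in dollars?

-4549423

Without the control the market clears where 21303 - 3P = 4P - 12297, i.e. P* = 4800 and Q* = 6903.
Since 3913 < 4800, the ceiling is binding.
At P = 3913: Qd = 21303 - 3·3913 = 9564 and Qs = 4·3913 - 12297 = 3355.
Producer surplus without the control is ½ · (4800 - 3074.25) · 6903 = 5956426.125.
With the ceiling, producers sell 3355 units at 3913, so PS = ½ · (3913 - 3074.25) · 3355 = 1407003.125.
Change in producer surplus = 1407003.125 - 5956426.125 = -4549423.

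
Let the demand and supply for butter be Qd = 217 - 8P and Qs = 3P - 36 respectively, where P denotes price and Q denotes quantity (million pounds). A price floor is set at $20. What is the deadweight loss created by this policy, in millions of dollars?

In a free market, 217 - 8P = 3P - 36 gives the equilibrium P* = 23, Q* = 33.
The floor of 20 is below the equilibrium price 23, so it is not binding; the market clears at P* = 23, Q* = 33.
Since the control does not bind, no trades are prevented and deadweight loss is zero.

0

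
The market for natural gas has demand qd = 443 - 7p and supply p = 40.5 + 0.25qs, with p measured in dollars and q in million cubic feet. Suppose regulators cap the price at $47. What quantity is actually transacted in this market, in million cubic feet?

26

Rearranging supply gives qs = 4p - 162. Equilibrium: 443 - 7p = 4p - 162, so 605 = 11p and p* = 55, q* = 58.
Because the ceiling (47) lies below the market-clearing price, it is binding.
At p = 47: qd = 443 - 7·47 = 114 and qs = 4·47 - 162 = 26.
The quantity actually transacted is the short side, supply: 26.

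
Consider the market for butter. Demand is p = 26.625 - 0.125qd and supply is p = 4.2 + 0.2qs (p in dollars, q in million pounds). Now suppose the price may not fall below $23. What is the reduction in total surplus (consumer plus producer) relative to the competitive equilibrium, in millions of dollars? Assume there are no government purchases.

Rearranging demand gives qd = 213 - 8p; rearranging supply gives qs = 5p - 21. Setting quantity demanded equal to quantity supplied, 213 - 8p = 5p - 21, gives p* = 18 and q* = 69.
The floor of 23 is above the equilibrium price 18, so it binds.
At p = 23: qd = 213 - 8·23 = 29 and qs = 5·23 - 21 = 94.
Quantity traded falls to 29. At q = 29 the demand price is (213 - 29)/8 = 23 and the supply price is (21 + 29)/5 = 10.
Deadweight loss = ½ · (23 - 10) · (69 - 29) = ½ · 13 · 40 = 260.

260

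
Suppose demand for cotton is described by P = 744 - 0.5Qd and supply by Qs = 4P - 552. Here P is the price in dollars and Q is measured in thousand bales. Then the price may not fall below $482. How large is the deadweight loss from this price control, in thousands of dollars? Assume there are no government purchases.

30246

Rearranging demand gives Qd = 1488 - 2P. Setting quantity demanded equal to quantity supplied, 1488 - 2P = 4P - 552, gives P* = 340 and Q* = 808.
Because the floor (482) lies above the market-clearing price, it is binding.
At P = 482: Qd = 1488 - 2·482 = 524 and Qs = 4·482 - 552 = 1376.
Quantity traded falls to 524. At Q = 524 the demand price is (1488 - 524)/2 = 482 and the supply price is (552 + 524)/4 = 269.
Deadweight loss = ½ · (482 - 269) · (808 - 524) = ½ · 213 · 284 = 30246.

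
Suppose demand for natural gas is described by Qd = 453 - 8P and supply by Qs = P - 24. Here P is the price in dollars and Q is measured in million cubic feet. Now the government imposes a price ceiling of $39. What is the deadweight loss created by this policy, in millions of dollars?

Setting quantity demanded equal to quantity supplied, 453 - 8P = P - 24, gives P* = 53 and Q* = 29.
The ceiling of 39 is below the equilibrium price 53, so it binds.
At P = 39: Qd = 453 - 8·39 = 141 and Qs = 39 - 24 = 15.
Quantity traded falls to 15. At Q = 15 the demand price is (453 - 15)/8 = 54.75 and the supply price is 24 + 15 = 39.
Deadweight loss = ½ · (54.75 - 39) · (29 - 15) = ½ · 15.75 · 14 = 110.25.

110.25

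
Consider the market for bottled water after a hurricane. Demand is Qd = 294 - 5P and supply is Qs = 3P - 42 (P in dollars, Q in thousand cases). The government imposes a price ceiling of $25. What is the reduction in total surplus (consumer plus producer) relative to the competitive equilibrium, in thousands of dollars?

Without the control the market clears where 294 - 5P = 3P - 42, i.e. P* = 42 and Q* = 84.
Since 25 < 42, the ceiling is binding.
At P = 25: Qd = 294 - 5·25 = 169 and Qs = 3·25 - 42 = 33.
Quantity traded falls to 33. At Q = 33 the demand price is (294 - 33)/5 = 52.2 and the supply price is (42 + 33)/3 = 25.
Deadweight loss = ½ · (52.2 - 25) · (84 - 33) = ½ · 27.2 · 51 = 693.6.

693.6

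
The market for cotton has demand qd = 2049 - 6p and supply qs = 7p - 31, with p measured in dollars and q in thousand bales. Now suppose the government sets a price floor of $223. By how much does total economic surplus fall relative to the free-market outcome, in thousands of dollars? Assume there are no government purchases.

Without the control the market clears where 2049 - 6p = 7p - 31, i.e. p* = 160 and q* = 1089.
The floor of 223 is above the equilibrium price 160, so it binds.
At p = 223: qd = 2049 - 6·223 = 711 and qs = 7·223 - 31 = 1530.
Quantity traded falls to 711. At q = 711 the demand price is (2049 - 711)/6 = 223 and the supply price is (31 + 711)/7 = 106.
Deadweight loss = ½ · (223 - 106) · (1089 - 711) = ½ · 117 · 378 = 22113.

22113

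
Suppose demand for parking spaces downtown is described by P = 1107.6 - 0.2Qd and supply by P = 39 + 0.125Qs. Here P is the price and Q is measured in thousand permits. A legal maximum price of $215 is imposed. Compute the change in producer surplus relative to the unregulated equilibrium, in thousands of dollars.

Rearranging demand gives Qd = 5538 - 5P; rearranging supply gives Qs = 8P - 312. Equilibrium: 5538 - 5P = 8P - 312, so 5850 = 13P and P* = 450, Q* = 3288.
Since 215 < 450, the ceiling is binding.
At P = 215: Qd = 5538 - 5·215 = 4463 and Qs = 8·215 - 312 = 1408.
Producer surplus without the control is ½ · (450 - 39) · 3288 = 675684.
With the ceiling, producers sell 1408 units at 215, so PS = ½ · (215 - 39) · 1408 = 123904.
Change in producer surplus = 123904 - 675684 = -551780.

-551780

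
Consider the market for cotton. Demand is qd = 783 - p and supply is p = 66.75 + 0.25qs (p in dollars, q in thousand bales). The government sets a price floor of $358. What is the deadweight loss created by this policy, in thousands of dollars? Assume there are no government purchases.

Rearranging supply gives qs = 4p - 267. Without the control the market clears where 783 - p = 4p - 267, i.e. p* = 210 and q* = 573.
Because the floor (358) lies above the market-clearing price, it is binding.
At p = 358: qd = 783 - 358 = 425 and qs = 4·358 - 267 = 1165.
Quantity traded falls to 425. At q = 425 the demand price is 783 - 425 = 358 and the supply price is (267 + 425)/4 = 173.
Deadweight loss = ½ · (358 - 173) · (573 - 425) = ½ · 185 · 148 = 13690.

13690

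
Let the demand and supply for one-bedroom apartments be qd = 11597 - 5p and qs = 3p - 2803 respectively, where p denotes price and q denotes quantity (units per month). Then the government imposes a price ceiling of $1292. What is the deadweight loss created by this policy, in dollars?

619353.6

In a free market, 11597 - 5p = 3p - 2803 gives the equilibrium p* = 1800, q* = 2597.
Since 1292 < 1800, the ceiling is binding.
At p = 1292: qd = 11597 - 5·1292 = 5137 and qs = 3·1292 - 2803 = 1073.
Quantity traded falls to 1073. At q = 1073 the demand price is (11597 - 1073)/5 = 2104.8 and the supply price is (2803 + 1073)/3 = 1292.
Deadweight loss = ½ · (2104.8 - 1292) · (2597 - 1073) = ½ · 812.8 · 1524 = 619353.6.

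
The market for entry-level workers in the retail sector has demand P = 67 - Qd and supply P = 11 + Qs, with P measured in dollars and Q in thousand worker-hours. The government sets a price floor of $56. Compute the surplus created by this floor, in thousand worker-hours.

Rearranging demand gives Qd = 67 - P; rearranging supply gives Qs = P - 11. Equilibrium: 67 - P = P - 11, so 78 = 2P and P* = 39, Q* = 28.
Since 56 > 39, the floor is binding.
At P = 56: Qd = 67 - 56 = 11 and Qs = 56 - 11 = 45.
Surplus = Qs - Qd = 45 - 11 = 34.

34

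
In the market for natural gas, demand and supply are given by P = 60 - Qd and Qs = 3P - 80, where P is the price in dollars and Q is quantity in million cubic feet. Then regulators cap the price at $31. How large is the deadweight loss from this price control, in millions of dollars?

96

Rearranging demand gives Qd = 60 - P. Setting quantity demanded equal to quantity supplied, 60 - P = 3P - 80, gives P* = 35 and Q* = 25.
Since 31 < 35, the ceiling is binding.
At P = 31: Qd = 60 - 31 = 29 and Qs = 3·31 - 80 = 13.
Quantity traded falls to 13. At Q = 13 the demand price is 60 - 13 = 47 and the supply price is (80 + 13)/3 = 31.
Deadweight loss = ½ · (47 - 31) · (25 - 13) = ½ · 16 · 12 = 96.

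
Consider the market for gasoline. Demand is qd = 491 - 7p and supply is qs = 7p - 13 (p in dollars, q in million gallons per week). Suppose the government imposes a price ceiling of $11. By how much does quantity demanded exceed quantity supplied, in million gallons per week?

350

Equilibrium: 491 - 7p = 7p - 13, so 504 = 14p and p* = 36, q* = 239.
Because the ceiling (11) lies below the market-clearing price, it is binding.
At p = 11: qd = 491 - 7·11 = 414 and qs = 7·11 - 13 = 64.
Shortage = qd - qs = 414 - 64 = 350.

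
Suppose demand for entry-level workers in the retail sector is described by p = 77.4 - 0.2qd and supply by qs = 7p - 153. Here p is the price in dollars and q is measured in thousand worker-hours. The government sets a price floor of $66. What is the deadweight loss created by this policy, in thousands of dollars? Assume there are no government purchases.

1890

Rearranging demand gives qd = 387 - 5p. Without the control the market clears where 387 - 5p = 7p - 153, i.e. p* = 45 and q* = 162.
Since 66 > 45, the floor is binding.
At p = 66: qd = 387 - 5·66 = 57 and qs = 7·66 - 153 = 309.
Quantity traded falls to 57. At q = 57 the demand price is (387 - 57)/5 = 66 and the supply price is (153 + 57)/7 = 30.
Deadweight loss = ½ · (66 - 30) · (162 - 57) = ½ · 36 · 105 = 1890.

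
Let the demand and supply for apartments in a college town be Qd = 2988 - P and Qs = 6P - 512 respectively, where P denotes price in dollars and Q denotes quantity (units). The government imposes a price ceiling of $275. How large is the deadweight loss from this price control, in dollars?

1063125

Setting quantity demanded equal to quantity supplied, 2988 - P = 6P - 512, gives P* = 500 and Q* = 2488.
Because the ceiling (275) lies below the market-clearing price, it is binding.
At P = 275: Qd = 2988 - 275 = 2713 and Qs = 6·275 - 512 = 1138.
Quantity traded falls to 1138. At Q = 1138 the demand price is 2988 - 1138 = 1850 and the supply price is (512 + 1138)/6 = 275.
Deadweight loss = ½ · (1850 - 275) · (2488 - 1138) = ½ · 1575 · 1350 = 1063125.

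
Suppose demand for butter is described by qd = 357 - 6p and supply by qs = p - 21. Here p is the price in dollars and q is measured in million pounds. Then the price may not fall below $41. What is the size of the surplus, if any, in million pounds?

Without the control the market clears where 357 - 6p = p - 21, i.e. p* = 54 and q* = 33.
Since 41 is below p* = 54, the floor does not bind and the free-market outcome prevails.
Since the control does not bind, there is no surplus.

0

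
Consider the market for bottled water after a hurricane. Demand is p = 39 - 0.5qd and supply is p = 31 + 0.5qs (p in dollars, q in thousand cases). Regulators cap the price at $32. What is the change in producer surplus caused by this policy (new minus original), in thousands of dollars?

Rearranging demand gives qd = 78 - 2p; rearranging supply gives qs = 2p - 62. In a free market, 78 - 2p = 2p - 62 gives the equilibrium p* = 35, q* = 8.
Because the ceiling (32) lies below the market-clearing price, it is binding.
At p = 32: qd = 78 - 2·32 = 14 and qs = 2·32 - 62 = 2.
Producer surplus without the control is ½ · (35 - 31) · 8 = 16.
With the ceiling, producers sell 2 units at 32, so PS = ½ · (32 - 31) · 2 = 1.
Change in producer surplus = 1 - 16 = -15.

-15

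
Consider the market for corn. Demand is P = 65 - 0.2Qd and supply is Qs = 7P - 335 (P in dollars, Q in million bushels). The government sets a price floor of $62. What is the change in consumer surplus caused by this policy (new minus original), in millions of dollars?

Rearranging demand gives Qd = 325 - 5P. Setting quantity demanded equal to quantity supplied, 325 - 5P = 7P - 335, gives P* = 55 and Q* = 50.
Since 62 > 55, the floor is binding.
At P = 62: Qd = 325 - 5·62 = 15 and Qs = 7·62 - 335 = 99.
Consumer surplus without the control is ½ · (65 - 55) · 50 = 250.
With the floor, consumers buy 15 units at 62, so CS = ½ · (65 - 62) · 15 = 22.5.
Change in consumer surplus = 22.5 - 250 = -227.5.

-227.5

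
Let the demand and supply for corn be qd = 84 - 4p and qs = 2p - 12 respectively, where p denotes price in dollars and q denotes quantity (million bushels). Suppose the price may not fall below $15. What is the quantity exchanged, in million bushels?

20

Without the control the market clears where 84 - 4p = 2p - 12, i.e. p* = 16 and q* = 20.
Since 15 is below p* = 16, the floor does not bind and the free-market outcome prevails.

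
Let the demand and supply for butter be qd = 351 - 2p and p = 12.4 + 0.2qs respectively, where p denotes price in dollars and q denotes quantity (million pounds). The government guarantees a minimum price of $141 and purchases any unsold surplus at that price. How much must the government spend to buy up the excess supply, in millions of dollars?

Rearranging supply gives qs = 5p - 62. Equilibrium: 351 - 2p = 5p - 62, so 413 = 7p and p* = 59, q* = 233.
The floor of 141 is above the equilibrium price 59, so it binds.
At p = 141: qd = 351 - 2·141 = 69 and qs = 5·141 - 62 = 643.
Surplus = qs - qd = 574.
Government expenditure = surplus × support price = 574 × 141 = 80934.

80934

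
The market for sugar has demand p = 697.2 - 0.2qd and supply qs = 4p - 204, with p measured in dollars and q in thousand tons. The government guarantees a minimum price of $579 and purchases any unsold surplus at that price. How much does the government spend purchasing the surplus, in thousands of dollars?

880659

Rearranging demand gives qd = 3486 - 5p. In a free market, 3486 - 5p = 4p - 204 gives the equilibrium p* = 410, q* = 1436.
Since 579 > 410, the floor is binding.
At p = 579: qd = 3486 - 5·579 = 591 and qs = 4·579 - 204 = 2112.
Surplus = qs - qd = 1521.
Government expenditure = surplus × support price = 1521 × 579 = 880659.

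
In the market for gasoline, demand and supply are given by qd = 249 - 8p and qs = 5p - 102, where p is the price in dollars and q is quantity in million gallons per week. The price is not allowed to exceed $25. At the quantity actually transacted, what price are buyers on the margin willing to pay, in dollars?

28.25

Without the control the market clears where 249 - 8p = 5p - 102, i.e. p* = 27 and q* = 33.
The ceiling of 25 is below the equilibrium price 27, so it binds.
At p = 25: qd = 249 - 8·25 = 49 and qs = 5·25 - 102 = 23.
Only 23 units reach the market. On the demand curve, the marginal buyer's willingness to pay at q = 23 is (249 - 23)/8 = 28.25.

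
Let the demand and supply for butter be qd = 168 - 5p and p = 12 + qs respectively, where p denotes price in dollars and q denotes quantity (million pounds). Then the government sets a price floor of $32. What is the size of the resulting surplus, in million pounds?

Rearranging supply gives qs = p - 12. Setting quantity demanded equal to quantity supplied, 168 - 5p = p - 12, gives p* = 30 and q* = 18.
Since 32 > 30, the floor is binding.
At p = 32: qd = 168 - 5·32 = 8 and qs = 32 - 12 = 20.
Surplus = qs - qd = 20 - 8 = 12.

12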